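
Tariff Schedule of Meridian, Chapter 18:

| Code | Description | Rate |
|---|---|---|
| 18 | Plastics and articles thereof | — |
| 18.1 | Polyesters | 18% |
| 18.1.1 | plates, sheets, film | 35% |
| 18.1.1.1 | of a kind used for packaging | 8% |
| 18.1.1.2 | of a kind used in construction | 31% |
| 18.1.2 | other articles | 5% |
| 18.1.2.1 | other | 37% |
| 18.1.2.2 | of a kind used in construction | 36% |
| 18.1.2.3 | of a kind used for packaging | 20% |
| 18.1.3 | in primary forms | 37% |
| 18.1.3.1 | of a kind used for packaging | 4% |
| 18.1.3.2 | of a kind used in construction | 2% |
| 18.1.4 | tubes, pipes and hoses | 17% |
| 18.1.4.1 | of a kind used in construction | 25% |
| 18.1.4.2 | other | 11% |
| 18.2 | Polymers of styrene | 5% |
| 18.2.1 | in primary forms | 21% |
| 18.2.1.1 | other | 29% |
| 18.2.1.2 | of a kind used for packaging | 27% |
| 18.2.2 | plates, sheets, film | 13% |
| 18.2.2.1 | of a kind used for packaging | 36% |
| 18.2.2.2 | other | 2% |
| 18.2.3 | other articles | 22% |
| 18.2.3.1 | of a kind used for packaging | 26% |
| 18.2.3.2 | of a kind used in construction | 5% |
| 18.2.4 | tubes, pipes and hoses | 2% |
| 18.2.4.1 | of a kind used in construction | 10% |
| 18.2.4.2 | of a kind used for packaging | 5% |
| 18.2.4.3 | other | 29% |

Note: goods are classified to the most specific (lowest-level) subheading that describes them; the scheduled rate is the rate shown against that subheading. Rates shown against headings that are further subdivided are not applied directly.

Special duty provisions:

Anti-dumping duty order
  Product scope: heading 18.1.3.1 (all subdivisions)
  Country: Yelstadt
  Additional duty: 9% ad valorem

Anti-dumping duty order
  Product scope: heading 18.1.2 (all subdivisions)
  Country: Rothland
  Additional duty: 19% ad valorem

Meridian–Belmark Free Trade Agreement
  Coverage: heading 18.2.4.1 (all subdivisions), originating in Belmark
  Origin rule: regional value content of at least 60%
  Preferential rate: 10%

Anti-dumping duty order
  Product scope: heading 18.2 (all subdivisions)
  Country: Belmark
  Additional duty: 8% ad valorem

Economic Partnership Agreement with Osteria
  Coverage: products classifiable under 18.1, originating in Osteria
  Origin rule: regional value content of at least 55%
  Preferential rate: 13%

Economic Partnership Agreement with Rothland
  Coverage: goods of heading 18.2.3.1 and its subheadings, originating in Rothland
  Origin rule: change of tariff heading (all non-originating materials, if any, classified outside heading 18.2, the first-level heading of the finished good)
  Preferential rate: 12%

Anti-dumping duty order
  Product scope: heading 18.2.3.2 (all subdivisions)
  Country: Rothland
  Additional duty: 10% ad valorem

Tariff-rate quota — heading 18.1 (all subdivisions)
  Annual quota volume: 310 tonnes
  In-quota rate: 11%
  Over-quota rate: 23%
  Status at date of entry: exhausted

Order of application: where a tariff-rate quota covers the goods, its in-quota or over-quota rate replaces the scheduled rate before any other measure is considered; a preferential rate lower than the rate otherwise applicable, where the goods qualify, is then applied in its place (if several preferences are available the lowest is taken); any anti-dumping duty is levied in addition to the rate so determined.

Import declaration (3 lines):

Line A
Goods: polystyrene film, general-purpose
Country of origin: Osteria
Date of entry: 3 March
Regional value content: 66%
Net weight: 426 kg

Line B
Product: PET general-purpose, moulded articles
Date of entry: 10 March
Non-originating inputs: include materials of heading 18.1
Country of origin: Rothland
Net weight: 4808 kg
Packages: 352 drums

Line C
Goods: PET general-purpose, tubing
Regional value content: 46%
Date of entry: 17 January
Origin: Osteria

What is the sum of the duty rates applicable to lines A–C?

67%

Line A: polystyrene → 18.2; film → 18.2.2; general-purpose → 18.2.2.2. Scheduled 2%. Osteria agreement on 18.1: 18.2.2.2 not covered. → 2%.
Line B: PET → 18.1; moulded articles → 18.1.2; general-purpose → 18.1.2.1. Scheduled 37%. quota on 18.1 exhausted → over-quota 23%; Rothland agreement on 18.2.3.1: 18.1.2.1 not covered; anti-dumping (Rothland, 18.1.2): +19%; total 23% + 19% = 42%. → 42%.
Line C: PET → 18.1; tubing → 18.1.4; general-purpose → 18.1.4.2. Scheduled 11%. quota on 18.1 exhausted → over-quota 23%; Osteria agreement on 18.1: RVC < 55%. → 23%.
Sum: 2% + 42% + 23% = 67%.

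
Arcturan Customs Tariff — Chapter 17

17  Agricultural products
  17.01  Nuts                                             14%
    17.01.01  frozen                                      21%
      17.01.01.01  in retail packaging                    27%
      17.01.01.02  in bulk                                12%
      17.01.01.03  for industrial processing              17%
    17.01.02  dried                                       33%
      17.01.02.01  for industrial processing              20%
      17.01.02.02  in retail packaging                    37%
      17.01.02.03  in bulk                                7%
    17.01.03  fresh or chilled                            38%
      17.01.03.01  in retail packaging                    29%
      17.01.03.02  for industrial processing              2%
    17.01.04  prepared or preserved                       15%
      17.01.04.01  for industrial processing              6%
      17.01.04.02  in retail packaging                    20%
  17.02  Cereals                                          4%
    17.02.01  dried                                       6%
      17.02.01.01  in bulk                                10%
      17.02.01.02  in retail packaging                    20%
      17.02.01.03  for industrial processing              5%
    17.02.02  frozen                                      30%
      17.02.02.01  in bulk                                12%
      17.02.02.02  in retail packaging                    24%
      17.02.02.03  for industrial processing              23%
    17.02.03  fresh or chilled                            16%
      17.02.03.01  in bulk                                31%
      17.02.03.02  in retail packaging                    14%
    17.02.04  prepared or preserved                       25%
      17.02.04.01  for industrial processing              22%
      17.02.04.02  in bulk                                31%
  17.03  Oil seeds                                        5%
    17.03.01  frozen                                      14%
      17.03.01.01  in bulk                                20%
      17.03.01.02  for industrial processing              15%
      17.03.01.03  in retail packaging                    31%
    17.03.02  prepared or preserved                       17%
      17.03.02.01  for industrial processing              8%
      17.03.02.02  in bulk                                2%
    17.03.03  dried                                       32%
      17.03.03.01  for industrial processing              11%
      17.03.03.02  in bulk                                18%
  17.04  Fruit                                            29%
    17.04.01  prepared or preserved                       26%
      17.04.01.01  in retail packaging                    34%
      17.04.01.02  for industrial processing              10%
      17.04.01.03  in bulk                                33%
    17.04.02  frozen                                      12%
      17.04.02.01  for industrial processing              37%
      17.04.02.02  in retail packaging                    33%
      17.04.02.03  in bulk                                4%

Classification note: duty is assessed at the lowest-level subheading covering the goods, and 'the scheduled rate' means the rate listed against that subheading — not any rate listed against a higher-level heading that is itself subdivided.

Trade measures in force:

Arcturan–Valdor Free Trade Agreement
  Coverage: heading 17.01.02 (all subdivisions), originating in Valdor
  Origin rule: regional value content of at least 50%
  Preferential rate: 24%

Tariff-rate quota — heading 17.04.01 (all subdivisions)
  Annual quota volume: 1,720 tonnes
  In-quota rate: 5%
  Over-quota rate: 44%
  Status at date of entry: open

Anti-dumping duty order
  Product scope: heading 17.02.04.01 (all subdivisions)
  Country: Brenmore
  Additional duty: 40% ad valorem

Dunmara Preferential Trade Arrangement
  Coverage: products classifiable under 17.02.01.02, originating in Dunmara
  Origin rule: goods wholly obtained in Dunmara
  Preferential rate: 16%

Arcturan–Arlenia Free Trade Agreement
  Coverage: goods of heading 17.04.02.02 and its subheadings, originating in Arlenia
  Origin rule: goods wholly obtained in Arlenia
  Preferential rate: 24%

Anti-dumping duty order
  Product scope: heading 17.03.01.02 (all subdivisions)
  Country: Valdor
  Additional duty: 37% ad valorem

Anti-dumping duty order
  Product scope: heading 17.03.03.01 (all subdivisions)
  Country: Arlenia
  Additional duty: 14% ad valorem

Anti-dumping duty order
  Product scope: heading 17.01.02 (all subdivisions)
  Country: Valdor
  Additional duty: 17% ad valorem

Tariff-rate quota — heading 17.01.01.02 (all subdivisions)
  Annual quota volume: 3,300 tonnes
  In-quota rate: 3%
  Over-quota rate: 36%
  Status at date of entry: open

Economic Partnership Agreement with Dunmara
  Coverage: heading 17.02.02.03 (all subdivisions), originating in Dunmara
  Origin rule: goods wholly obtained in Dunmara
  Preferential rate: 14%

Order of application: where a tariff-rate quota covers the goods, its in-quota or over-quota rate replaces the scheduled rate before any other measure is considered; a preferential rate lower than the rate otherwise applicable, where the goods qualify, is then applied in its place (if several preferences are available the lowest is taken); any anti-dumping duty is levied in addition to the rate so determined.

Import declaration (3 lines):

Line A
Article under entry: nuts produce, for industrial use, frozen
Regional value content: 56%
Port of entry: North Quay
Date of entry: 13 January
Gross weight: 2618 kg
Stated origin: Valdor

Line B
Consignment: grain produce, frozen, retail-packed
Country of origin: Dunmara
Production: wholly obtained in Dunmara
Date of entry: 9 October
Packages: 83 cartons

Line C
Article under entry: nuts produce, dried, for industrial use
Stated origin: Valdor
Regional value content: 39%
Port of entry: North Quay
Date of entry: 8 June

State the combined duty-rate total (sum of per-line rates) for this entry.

78%

Line A: nuts → 17.01; frozen → 17.01.01; for industrial use → 17.01.01.03. Scheduled 17%. Valdor agreement on 17.01.02: 17.01.01.03 not covered. → 17%.
Line B: grain → 17.02; frozen → 17.02.02; retail-packed → 17.02.02.02. Scheduled 24%. Dunmara agreement on 17.02.01.02: 17.02.02.02 not covered; Dunmara agreement on 17.02.02.03: 17.02.02.02 not covered. → 24%.
Line C: nuts → 17.01; dried → 17.01.02; for industrial use → 17.01.02.01. Scheduled 20%. Valdor agreement on 17.01.02: RVC < 50%; anti-dumping (Valdor, 17.01.02): +17%; total 20% + 17% = 37%. → 37%.
Sum: 17% + 24% + 37% = 78%.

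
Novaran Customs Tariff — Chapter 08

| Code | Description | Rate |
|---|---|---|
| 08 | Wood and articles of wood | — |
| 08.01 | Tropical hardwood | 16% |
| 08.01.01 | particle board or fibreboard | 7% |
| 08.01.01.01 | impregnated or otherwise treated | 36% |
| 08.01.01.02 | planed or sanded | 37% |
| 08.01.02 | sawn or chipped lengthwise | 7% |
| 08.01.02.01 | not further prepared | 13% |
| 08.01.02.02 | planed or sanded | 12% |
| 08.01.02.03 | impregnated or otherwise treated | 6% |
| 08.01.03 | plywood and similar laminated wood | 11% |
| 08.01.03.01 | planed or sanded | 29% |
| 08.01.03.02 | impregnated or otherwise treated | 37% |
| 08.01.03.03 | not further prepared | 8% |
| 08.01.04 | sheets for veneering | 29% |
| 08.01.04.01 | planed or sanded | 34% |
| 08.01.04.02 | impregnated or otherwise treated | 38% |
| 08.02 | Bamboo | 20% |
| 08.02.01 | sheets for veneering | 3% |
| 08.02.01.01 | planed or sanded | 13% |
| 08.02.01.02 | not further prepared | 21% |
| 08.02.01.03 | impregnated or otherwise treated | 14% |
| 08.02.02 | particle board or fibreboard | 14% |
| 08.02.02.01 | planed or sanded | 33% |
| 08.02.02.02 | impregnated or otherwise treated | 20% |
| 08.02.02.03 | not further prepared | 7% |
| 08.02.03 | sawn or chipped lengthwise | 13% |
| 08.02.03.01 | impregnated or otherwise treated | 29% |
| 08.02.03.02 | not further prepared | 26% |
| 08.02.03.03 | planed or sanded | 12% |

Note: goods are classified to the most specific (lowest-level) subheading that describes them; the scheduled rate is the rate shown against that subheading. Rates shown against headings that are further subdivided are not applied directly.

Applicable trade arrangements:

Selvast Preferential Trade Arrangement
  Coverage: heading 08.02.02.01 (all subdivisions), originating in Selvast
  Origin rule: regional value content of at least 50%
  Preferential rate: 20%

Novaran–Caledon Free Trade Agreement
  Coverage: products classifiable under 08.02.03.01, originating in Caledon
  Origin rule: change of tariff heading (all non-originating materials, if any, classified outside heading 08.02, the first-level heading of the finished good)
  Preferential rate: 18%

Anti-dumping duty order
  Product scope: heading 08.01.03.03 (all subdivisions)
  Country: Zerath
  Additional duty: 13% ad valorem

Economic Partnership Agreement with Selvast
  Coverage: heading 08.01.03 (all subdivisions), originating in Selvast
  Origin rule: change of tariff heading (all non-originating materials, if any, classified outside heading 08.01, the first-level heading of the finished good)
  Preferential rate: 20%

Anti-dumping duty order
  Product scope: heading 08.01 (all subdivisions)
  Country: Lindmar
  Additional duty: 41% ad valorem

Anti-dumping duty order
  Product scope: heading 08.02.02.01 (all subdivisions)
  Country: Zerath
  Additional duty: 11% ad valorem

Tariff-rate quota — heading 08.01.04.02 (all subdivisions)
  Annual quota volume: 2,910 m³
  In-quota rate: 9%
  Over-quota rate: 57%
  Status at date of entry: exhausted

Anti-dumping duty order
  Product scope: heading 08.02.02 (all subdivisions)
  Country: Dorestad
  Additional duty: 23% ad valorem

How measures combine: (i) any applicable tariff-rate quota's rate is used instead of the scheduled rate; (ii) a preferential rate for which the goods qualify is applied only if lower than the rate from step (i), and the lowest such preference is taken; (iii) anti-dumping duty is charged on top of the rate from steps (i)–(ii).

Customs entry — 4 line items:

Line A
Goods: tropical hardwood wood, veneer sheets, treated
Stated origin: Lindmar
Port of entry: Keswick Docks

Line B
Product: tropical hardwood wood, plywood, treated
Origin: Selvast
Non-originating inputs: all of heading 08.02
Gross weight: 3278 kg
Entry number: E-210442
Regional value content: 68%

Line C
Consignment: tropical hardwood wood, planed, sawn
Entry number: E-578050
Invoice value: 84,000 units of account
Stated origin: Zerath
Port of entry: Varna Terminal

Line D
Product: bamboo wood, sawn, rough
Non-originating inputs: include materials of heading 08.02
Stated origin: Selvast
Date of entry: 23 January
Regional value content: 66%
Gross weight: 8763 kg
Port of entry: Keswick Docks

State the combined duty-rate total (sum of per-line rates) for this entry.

156%

Line A: tropical hardwood → 08.01; veneer sheets → 08.01.04; treated → 08.01.04.02. Scheduled 38%. quota on 08.01.04.02 exhausted → over-quota 57%; anti-dumping (Lindmar, 08.01): +41%; total 57% + 41% = 98%. → 98%.
Line B: tropical hardwood → 08.01; plywood → 08.01.03; treated → 08.01.03.02. Scheduled 37%. Selvast agreement on 08.02.02.01: 08.01.03.02 not covered; Selvast agreement on 08.01.03: CTH met → 20% available; preferential 20%. → 20%.
Line C: tropical hardwood → 08.01; sawn → 08.01.02; planed → 08.01.02.02. Scheduled 12%. No special measure applies. → 12%.
Line D: bamboo → 08.02; sawn → 08.02.03; rough → 08.02.03.02. Scheduled 26%. Selvast agreement on 08.02.02.01: 08.02.03.02 not covered; Selvast agreement on 08.01.03: 08.02.03.02 not covered. → 26%.
Sum: 98% + 20% + 12% + 26% = 156%.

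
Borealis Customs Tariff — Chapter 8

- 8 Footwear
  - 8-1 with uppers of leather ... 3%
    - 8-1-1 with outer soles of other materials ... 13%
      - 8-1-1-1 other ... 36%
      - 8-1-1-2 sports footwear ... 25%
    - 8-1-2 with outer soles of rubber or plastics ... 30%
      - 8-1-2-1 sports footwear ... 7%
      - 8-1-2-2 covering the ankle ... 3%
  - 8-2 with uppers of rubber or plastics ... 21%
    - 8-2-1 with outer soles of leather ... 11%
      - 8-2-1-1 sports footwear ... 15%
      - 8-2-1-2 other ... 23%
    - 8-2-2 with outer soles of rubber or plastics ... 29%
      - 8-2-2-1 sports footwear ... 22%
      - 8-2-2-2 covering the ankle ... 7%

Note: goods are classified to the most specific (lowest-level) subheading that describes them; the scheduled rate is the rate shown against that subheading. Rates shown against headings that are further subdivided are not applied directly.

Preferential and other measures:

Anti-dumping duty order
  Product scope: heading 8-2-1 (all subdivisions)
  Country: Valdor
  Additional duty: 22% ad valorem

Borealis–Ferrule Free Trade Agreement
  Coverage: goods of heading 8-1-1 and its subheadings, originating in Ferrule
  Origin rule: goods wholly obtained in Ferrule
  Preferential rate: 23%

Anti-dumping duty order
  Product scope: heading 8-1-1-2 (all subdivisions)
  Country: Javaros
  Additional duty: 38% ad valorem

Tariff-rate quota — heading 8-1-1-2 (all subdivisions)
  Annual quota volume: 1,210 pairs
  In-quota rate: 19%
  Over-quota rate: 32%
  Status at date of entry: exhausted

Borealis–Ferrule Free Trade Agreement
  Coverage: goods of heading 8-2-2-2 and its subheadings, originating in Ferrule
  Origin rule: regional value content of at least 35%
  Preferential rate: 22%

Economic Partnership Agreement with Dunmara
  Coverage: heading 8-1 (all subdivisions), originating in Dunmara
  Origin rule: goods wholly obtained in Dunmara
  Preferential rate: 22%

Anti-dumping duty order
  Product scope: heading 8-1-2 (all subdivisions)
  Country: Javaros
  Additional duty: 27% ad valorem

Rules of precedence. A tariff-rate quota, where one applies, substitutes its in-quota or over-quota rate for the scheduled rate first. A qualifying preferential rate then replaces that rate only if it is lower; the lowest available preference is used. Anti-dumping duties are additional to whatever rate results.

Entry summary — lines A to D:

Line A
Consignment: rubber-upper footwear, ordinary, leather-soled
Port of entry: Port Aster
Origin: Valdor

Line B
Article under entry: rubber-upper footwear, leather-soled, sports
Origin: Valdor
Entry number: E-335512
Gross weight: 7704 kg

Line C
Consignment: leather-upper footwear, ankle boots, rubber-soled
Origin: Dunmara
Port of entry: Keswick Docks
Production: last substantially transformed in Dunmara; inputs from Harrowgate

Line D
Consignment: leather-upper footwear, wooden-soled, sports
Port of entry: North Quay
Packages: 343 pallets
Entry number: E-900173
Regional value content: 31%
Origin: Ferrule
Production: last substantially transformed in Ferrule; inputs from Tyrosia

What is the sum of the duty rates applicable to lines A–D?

117%

Line A: rubber-upper → 8-2; leather-soled → 8-2-1; ordinary → 8-2-1-2. Scheduled 23%. anti-dumping (Valdor, 8-2-1): +22%; total 23% + 22% = 45%. → 45%.
Line B: rubber-upper → 8-2; leather-soled → 8-2-1; sports → 8-2-1-1. Scheduled 15%. anti-dumping (Valdor, 8-2-1): +22%; total 15% + 22% = 37%. → 37%.
Line C: leather-upper → 8-1; rubber-soled → 8-1-2; ankle boots → 8-1-2-2. Scheduled 3%. Dunmara agreement on 8-1: not wholly obtained. → 3%.
Line D: leather-upper → 8-1; wooden-soled → 8-1-1; sports → 8-1-1-2. Scheduled 25%. quota on 8-1-1-2 exhausted → over-quota 32%; Ferrule agreement on 8-1-1: not wholly obtained; Ferrule agreement on 8-2-2-2: 8-1-1-2 not covered. → 32%.
Sum: 45% + 37% + 3% + 32% = 117%.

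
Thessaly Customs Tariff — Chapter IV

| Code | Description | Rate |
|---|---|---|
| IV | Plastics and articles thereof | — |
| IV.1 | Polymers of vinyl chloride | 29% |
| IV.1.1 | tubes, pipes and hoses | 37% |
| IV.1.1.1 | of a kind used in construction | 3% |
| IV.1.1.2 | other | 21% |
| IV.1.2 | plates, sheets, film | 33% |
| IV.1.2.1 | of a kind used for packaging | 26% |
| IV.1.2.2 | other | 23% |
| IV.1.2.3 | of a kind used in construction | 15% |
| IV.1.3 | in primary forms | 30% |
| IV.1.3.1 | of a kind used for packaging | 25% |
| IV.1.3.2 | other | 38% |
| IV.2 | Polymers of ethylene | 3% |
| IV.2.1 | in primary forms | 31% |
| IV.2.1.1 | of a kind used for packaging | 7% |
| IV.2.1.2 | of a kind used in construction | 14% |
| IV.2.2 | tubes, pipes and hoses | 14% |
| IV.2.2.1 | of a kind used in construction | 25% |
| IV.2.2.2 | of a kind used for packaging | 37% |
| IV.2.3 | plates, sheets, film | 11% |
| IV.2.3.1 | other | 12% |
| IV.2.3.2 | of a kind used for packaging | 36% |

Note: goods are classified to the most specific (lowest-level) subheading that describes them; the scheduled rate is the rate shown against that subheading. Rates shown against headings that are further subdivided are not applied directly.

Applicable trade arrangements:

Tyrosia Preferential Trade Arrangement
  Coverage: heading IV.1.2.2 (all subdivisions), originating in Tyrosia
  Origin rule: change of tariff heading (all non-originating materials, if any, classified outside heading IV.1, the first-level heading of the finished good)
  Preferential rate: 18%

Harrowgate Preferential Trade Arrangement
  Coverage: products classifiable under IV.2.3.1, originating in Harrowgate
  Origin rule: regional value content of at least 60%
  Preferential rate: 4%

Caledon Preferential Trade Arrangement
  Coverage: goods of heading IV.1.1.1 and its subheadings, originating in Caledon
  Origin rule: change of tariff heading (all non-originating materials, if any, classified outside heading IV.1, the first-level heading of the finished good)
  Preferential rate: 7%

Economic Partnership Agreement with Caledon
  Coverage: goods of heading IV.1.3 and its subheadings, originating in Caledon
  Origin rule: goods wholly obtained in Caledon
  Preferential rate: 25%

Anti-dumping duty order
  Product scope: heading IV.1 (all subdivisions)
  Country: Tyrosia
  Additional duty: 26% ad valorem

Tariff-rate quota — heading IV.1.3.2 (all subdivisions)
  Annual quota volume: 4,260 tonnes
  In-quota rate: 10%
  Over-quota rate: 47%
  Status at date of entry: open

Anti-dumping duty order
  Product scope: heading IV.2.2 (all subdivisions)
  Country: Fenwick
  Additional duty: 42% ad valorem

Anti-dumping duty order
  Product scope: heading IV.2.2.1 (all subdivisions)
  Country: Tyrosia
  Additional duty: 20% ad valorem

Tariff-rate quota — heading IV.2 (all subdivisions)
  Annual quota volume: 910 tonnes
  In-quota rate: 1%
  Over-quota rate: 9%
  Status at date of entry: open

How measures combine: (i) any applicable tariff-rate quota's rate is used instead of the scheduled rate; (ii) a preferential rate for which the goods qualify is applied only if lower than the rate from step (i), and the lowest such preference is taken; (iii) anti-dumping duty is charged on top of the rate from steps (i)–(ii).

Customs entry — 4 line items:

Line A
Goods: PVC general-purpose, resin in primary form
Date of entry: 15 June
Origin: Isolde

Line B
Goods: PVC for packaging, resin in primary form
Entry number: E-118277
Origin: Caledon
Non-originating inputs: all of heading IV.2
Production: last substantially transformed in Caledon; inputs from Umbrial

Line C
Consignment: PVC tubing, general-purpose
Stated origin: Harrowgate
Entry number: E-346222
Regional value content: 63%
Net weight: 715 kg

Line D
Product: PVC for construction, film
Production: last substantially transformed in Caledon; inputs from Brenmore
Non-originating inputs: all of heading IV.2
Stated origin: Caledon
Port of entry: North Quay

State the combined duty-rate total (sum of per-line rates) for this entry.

Line A: PVC → IV.1; resin in primary form → IV.1.3; general-purpose → IV.1.3.2. Scheduled 38%. quota on IV.1.3.2 open → in-quota 10%. → 10%.
Line B: PVC → IV.1; resin in primary form → IV.1.3; for packaging → IV.1.3.1. Scheduled 25%. Caledon agreement on IV.1.1.1: IV.1.3.1 not covered; Caledon agreement on IV.1.3: not wholly obtained. → 25%.
Line C: PVC → IV.1; tubing → IV.1.1; general-purpose → IV.1.1.2. Scheduled 21%. Harrowgate agreement on IV.2.3.1: IV.1.1.2 not covered. → 21%.
Line D: PVC → IV.1; film → IV.1.2; for construction → IV.1.2.3. Scheduled 15%. Caledon agreement on IV.1.1.1: IV.1.2.3 not covered; Caledon agreement on IV.1.3: IV.1.2.3 not covered. → 15%.
Sum: 10% + 25% + 21% + 15% = 71%.

71%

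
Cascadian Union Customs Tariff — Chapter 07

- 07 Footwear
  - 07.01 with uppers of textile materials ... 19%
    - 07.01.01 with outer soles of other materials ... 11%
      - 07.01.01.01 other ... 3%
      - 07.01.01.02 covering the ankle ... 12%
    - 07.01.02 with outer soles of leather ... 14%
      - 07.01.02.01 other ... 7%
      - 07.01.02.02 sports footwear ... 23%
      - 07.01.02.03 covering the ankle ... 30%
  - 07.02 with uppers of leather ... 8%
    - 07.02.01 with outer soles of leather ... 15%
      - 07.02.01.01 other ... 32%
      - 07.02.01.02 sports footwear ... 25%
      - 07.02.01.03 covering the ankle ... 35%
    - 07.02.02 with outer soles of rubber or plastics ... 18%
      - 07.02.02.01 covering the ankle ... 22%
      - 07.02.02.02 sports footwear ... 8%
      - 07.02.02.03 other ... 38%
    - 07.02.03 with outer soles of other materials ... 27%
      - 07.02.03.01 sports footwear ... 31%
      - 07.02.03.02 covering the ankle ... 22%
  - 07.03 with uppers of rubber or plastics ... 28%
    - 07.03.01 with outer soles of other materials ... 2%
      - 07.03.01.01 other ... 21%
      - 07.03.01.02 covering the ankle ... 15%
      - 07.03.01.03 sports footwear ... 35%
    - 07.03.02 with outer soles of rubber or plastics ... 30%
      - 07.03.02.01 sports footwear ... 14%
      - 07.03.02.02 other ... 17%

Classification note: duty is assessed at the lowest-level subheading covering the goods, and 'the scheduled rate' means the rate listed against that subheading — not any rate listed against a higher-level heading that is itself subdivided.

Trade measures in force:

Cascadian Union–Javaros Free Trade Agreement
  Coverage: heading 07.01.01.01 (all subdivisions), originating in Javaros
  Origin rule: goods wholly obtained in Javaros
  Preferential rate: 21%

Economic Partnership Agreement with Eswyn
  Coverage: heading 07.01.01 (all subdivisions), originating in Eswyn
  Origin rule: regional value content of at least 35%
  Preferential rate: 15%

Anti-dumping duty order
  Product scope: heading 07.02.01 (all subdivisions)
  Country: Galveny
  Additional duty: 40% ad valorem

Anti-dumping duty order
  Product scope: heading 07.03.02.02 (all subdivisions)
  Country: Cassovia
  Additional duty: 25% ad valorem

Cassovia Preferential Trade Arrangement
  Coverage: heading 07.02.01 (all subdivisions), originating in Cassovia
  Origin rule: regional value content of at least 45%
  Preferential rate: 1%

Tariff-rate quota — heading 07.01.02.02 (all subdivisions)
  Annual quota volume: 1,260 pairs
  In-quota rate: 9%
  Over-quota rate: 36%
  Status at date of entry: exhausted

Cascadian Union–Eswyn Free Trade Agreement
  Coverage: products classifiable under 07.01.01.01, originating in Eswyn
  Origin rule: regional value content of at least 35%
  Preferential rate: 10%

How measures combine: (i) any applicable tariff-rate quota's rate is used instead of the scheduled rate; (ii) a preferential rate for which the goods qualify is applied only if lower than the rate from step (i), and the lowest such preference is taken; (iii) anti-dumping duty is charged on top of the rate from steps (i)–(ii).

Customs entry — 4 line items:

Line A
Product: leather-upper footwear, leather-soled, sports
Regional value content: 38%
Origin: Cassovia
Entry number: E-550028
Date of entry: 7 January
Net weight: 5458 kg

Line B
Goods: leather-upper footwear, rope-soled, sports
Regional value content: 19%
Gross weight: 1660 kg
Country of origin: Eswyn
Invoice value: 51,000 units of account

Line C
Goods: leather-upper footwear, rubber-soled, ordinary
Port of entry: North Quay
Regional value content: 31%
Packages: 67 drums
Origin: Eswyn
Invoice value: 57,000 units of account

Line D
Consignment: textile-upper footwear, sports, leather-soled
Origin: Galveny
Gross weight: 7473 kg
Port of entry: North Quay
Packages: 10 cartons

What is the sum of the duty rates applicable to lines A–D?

Line A: leather-upper → 07.02; leather-soled → 07.02.01; sports → 07.02.01.02. Scheduled 25%. Cassovia agreement on 07.02.01: RVC < 45%. → 25%.
Line B: leather-upper → 07.02; rope-soled → 07.02.03; sports → 07.02.03.01. Scheduled 31%. Eswyn agreement on 07.01.01: 07.02.03.01 not covered; Eswyn agreement on 07.01.01.01: 07.02.03.01 not covered. → 31%.
Line C: leather-upper → 07.02; rubber-soled → 07.02.02; ordinary → 07.02.02.03. Scheduled 38%. Eswyn agreement on 07.01.01: 07.02.02.03 not covered; Eswyn agreement on 07.01.01.01: 07.02.02.03 not covered. → 38%.
Line D: textile-upper → 07.01; leather-soled → 07.01.02; sports → 07.01.02.02. Scheduled 23%. quota on 07.01.02.02 exhausted → over-quota 36%. → 36%.
Sum: 25% + 31% + 38% + 36% = 130%.

130%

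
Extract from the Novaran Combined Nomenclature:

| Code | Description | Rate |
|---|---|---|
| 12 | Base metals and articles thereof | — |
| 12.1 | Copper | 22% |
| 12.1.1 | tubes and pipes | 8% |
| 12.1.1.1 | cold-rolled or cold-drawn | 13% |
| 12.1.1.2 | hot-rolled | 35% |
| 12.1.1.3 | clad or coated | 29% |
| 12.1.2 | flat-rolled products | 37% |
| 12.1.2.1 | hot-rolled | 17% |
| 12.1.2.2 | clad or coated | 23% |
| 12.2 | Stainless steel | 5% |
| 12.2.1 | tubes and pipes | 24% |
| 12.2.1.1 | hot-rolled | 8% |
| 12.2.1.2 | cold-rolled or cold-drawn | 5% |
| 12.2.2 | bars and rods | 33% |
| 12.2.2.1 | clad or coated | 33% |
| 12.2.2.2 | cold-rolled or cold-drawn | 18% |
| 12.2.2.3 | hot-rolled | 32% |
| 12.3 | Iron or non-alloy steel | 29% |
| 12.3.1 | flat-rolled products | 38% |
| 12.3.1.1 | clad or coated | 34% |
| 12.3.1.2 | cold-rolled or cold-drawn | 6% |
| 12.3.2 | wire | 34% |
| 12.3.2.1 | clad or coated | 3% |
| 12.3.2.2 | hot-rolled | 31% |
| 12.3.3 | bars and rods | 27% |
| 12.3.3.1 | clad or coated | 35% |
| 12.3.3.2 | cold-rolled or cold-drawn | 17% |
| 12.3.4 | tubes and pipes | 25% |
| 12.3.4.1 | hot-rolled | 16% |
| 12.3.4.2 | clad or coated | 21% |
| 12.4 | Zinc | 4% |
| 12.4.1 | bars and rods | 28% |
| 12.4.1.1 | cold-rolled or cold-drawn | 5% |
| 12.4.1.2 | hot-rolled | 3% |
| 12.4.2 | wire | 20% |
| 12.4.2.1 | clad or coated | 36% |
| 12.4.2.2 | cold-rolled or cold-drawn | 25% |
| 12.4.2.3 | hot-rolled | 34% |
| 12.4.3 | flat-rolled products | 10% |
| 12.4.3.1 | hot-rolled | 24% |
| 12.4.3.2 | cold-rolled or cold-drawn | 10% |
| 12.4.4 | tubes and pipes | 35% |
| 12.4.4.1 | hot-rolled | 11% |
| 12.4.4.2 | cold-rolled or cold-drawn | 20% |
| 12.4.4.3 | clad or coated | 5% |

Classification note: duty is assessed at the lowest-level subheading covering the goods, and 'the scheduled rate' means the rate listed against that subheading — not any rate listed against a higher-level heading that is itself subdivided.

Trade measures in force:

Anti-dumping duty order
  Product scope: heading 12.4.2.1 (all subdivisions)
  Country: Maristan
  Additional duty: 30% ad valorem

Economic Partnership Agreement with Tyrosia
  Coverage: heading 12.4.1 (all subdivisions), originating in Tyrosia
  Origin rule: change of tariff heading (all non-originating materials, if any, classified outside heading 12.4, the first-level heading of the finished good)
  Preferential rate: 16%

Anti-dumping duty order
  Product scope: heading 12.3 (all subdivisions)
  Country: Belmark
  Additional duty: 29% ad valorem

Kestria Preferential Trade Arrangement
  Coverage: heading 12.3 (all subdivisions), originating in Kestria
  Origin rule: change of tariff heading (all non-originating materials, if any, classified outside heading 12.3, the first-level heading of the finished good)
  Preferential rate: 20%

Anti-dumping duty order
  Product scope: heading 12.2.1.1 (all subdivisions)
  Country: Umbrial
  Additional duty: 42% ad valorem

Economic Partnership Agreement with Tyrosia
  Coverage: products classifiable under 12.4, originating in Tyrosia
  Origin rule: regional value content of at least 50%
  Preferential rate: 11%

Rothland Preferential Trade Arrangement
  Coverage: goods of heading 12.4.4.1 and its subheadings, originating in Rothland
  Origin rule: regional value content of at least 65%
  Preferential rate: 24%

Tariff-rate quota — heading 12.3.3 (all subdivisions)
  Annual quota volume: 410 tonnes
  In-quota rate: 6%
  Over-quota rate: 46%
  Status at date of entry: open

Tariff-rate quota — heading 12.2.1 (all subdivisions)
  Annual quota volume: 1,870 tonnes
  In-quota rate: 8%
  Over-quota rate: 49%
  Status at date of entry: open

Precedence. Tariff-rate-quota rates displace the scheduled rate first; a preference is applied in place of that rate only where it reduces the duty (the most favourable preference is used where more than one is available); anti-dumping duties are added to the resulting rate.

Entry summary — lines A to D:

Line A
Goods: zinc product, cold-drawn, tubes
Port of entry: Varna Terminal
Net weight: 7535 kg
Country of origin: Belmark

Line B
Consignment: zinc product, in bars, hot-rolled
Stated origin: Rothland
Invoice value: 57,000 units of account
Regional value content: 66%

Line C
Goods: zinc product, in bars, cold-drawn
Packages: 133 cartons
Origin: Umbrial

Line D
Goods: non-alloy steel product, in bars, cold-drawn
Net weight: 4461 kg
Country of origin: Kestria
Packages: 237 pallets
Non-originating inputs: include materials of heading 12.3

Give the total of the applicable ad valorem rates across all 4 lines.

Line A: zinc → 12.4; tubes → 12.4.4; cold-drawn → 12.4.4.2. Scheduled 20%. No special measure applies. → 20%.
Line B: zinc → 12.4; in bars → 12.4.1; hot-rolled → 12.4.1.2. Scheduled 3%. Rothland agreement on 12.4.4.1: 12.4.1.2 not covered. → 3%.
Line C: zinc → 12.4; in bars → 12.4.1; cold-drawn → 12.4.1.1. Scheduled 5%. No special measure applies. → 5%.
Line D: non-alloy steel → 12.3; in bars → 12.3.3; cold-drawn → 12.3.3.2. Scheduled 17%. quota on 12.3.3 open → in-quota 6%; Kestria agreement on 12.3: CTH not met. → 6%.
Sum: 20% + 3% + 5% + 6% = 34%.

34%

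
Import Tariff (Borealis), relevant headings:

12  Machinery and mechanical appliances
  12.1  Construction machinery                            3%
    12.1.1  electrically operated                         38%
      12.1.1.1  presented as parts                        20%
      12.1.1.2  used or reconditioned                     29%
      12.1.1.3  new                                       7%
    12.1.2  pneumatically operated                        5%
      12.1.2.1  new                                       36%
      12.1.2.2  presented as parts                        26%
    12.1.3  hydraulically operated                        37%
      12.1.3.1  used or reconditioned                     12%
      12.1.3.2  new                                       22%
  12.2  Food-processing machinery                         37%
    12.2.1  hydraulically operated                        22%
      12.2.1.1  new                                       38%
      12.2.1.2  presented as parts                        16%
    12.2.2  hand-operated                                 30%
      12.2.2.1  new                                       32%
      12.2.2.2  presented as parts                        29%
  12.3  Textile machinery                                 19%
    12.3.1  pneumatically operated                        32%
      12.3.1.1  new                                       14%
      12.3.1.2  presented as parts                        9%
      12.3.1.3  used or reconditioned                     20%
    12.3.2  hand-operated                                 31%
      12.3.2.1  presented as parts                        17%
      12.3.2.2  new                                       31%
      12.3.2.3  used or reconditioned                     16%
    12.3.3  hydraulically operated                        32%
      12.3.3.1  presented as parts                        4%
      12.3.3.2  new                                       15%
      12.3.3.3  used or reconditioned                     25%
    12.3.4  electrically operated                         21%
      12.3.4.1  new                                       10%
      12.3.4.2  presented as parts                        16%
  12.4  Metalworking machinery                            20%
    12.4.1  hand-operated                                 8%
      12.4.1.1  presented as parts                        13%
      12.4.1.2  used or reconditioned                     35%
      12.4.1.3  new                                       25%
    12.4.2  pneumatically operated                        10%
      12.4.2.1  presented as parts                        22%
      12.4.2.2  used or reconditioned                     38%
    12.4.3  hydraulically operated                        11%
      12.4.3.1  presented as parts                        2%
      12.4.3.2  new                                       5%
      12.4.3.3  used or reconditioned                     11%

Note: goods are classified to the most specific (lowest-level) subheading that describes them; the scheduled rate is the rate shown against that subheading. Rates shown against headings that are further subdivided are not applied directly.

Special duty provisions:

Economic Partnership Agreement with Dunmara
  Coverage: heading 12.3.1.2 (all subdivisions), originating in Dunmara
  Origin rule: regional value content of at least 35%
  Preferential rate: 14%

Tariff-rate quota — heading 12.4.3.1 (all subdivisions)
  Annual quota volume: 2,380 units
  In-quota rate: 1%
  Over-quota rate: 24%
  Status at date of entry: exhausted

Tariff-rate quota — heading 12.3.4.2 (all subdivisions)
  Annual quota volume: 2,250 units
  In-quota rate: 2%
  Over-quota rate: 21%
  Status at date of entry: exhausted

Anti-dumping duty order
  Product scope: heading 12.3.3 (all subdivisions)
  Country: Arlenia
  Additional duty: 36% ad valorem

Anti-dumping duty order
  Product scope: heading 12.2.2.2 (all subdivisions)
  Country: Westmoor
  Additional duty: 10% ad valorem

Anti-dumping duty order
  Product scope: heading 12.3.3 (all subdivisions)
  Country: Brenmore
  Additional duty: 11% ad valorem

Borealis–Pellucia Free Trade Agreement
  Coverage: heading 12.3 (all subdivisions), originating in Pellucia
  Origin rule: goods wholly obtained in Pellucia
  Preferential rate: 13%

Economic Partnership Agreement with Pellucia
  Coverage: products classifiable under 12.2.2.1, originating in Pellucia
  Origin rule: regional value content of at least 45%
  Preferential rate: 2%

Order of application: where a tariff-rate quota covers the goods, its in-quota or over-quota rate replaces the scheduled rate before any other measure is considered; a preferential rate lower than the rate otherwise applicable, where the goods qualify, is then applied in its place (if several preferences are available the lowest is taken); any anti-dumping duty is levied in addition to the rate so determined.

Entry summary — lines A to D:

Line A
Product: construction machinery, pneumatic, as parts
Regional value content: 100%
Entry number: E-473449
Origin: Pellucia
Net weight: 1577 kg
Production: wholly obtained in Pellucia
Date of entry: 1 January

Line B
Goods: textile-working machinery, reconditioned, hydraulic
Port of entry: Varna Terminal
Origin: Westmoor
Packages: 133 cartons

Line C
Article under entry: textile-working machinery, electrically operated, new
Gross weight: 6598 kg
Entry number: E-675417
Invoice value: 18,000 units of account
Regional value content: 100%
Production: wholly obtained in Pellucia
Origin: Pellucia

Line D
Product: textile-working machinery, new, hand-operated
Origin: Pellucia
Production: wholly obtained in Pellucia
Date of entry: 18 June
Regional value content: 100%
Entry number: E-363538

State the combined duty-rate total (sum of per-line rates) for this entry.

74%

Line A: construction → 12.1; pneumatic → 12.1.2; as parts → 12.1.2.2. Scheduled 26%. Pellucia agreement on 12.3: 12.1.2.2 not covered; Pellucia agreement on 12.2.2.1: 12.1.2.2 not covered. → 26%.
Line B: textile-working → 12.3; hydraulic → 12.3.3; reconditioned → 12.3.3.3. Scheduled 25%. No special measure applies. → 25%.
Line C: textile-working → 12.3; electrically operated → 12.3.4; new → 12.3.4.1. Scheduled 10%. Pellucia agreement on 12.3: wholly obtained → 13% available; Pellucia agreement on 12.2.2.1: 12.3.4.1 not covered; preference 13% not lower than 10% → no reduction. → 10%.
Line D: textile-working → 12.3; hand-operated → 12.3.2; new → 12.3.2.2. Scheduled 31%. Pellucia agreement on 12.3: wholly obtained → 13% available; Pellucia agreement on 12.2.2.1: 12.3.2.2 not covered; preferential 13%. → 13%.
Sum: 26% + 25% + 10% + 13% = 74%.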